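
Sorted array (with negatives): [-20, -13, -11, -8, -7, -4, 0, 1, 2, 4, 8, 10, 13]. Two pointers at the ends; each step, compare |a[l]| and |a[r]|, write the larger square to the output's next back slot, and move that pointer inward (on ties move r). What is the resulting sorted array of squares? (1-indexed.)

[0, 1, 4, 16, 16, 49, 64, 64, 100, 121, 169, 169, 400]

l=1 r=13: |-20|>|13| out[13]=400, l++
l=2 r=13: |-13|<=|13| out[12]=169, r--
l=2 r=12: |-13|>|10| out[11]=169, l++
l=3 r=12: |-11|>|10| out[10]=121, l++
l=4 r=12: |-8|<=|10| out[9]=100, r--
l=4 r=11: |-8|<=|8| out[8]=64, r--
l=4 r=10: |-8|>|4| out[7]=64, l++
l=5 r=10: |-7|>|4| out[6]=49, l++
l=6 r=10: |-4|<=|4| out[5]=16, r--
l=6 r=9: |-4|>|2| out[4]=16, l++
l=7 r=9: |0|<=|2| out[3]=4, r--
l=7 r=8: |0|<=|1| out[2]=1, r--
l=7 r=7: |0|<=|0| out[1]=0, r--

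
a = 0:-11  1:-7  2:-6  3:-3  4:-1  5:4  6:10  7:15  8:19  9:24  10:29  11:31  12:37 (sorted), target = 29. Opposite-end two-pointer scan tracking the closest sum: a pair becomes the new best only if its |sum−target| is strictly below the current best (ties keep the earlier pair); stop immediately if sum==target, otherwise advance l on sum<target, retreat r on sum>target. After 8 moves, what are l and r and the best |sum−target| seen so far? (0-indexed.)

[0,12] -11+37=26 d=3 * → l++
[1,12] -7+37=30 d=1 * → r--
[1,11] -7+31=24 d=5 → l++
[2,11] -6+31=25 d=4 → l++
[3,11] -3+31=28 d=1 → l++
[4,11] -1+31=30 d=1 → r--
[4,10] -1+29=28 d=1 → l++
[5,10] 4+29=33 d=4 → r--

l=5, r=9, best |Δ|=1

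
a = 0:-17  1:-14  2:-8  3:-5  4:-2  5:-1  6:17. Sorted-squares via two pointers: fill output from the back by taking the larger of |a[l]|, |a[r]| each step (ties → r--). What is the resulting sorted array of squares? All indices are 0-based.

l=0 r=6: |-17|<=|17| out[6]=289, r--
l=0 r=5: |-17|>|-1| out[5]=289, l++
l=1 r=5: |-14|>|-1| out[4]=196, l++
l=2 r=5: |-8|>|-1| out[3]=64, l++
l=3 r=5: |-5|>|-1| out[2]=25, l++
l=4 r=5: |-2|>|-1| out[1]=4, l++
l=5 r=5: |-1|<=|-1| out[0]=1, r--

[1, 4, 25, 64, 196, 289, 289]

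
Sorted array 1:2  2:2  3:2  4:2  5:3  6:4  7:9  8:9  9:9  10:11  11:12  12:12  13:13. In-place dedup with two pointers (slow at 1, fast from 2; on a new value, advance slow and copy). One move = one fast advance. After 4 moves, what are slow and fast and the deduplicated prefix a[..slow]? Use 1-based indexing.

slow=1 fast=2: a[fast]=2=a[slow] dup, fast++
slow=1 fast=3: a[fast]=2=a[slow] dup, fast++
slow=1 fast=4: a[fast]=2=a[slow] dup, fast++
slow=1 fast=5: a[fast]=3≠a[slow]=2 write a[2]=3, slow++,fast++

slow=2, fast=6, prefix=[2, 3]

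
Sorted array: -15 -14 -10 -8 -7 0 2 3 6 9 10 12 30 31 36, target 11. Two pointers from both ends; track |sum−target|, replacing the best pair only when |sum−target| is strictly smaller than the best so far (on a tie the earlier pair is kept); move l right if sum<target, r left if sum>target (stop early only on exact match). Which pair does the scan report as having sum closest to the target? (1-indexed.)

[1,15] -15+36=21 d=10 * → r--
[1,14] -15+31=16 d=5 * → r--
[1,13] -15+30=15 d=4 * → r--
[1,12] -15+12=-3 d=14 → l++
[2,12] -14+12=-2 d=13 → l++
[3,12] -10+12=2 d=9 → l++
[4,12] -8+12=4 d=7 → l++
[5,12] -7+12=5 d=6 → l++
[6,12] 0+12=12 d=1 * → r--
[6,11] 0+10=10 d=1 → l++
[7,11] 2+10=12 d=1 → r--
[7,10] 2+9=11 d=0 * → stop

pair (2, 9) with sum 11 (|Δ|=0)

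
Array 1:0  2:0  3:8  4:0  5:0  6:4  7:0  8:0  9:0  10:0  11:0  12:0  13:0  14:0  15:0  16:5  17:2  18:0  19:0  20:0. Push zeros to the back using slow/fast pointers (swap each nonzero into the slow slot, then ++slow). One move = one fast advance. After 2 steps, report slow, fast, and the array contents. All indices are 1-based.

slow=1, fast=3, a=[0, 0, 8, 0, 0, 4, 0, 0, 0, 0, 0, 0, 0, 0, 0, 5, 2, 0, 0, 0]

slow=1 fast=1: a[fast]=0, fast++
slow=1 fast=2: a[fast]=0, fast++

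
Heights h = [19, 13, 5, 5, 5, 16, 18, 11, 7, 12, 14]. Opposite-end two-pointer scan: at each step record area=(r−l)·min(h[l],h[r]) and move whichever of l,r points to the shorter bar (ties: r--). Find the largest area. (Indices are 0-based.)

[0,10] min(19,14)*10=140 best=140 * → r--
[0,9] min(19,12)*9=108 best=140 → r--
[0,8] min(19,7)*8=56 best=140 → r--
[0,7] min(19,11)*7=77 best=140 → r--
[0,6] min(19,18)*6=108 best=140 → r--
[0,5] min(19,16)*5=80 best=140 → r--
[0,4] min(19,5)*4=20 best=140 → r--
[0,3] min(19,5)*3=15 best=140 → r--
[0,2] min(19,5)*2=10 best=140 → r--
[0,1] min(19,13)*1=13 best=140 → r--

max area = 140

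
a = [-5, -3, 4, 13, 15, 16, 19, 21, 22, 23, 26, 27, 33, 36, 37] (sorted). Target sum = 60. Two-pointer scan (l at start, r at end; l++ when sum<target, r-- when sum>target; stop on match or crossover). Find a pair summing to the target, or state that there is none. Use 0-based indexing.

(23, 37)

[0,14] -5+37=32 <60 → l++
[1,14] -3+37=34 <60 → l++
[2,14] 4+37=41 <60 → l++
[3,14] 13+37=50 <60 → l++
[4,14] 15+37=52 <60 → l++
[5,14] 16+37=53 <60 → l++
[6,14] 19+37=56 <60 → l++
[7,14] 21+37=58 <60 → l++
[8,14] 22+37=59 <60 → l++
[9,14] 23+37=60 → found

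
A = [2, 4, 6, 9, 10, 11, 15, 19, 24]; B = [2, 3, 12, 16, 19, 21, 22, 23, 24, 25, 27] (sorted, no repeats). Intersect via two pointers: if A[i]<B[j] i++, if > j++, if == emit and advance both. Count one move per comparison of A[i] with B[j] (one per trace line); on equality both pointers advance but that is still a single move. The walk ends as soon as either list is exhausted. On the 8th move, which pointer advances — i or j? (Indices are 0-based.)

i=0 j=0: 2==2 emit, i++,j++
i=1 j=1: 4>3, j++
i=1 j=2: 4<12, i++
i=2 j=2: 6<12, i++
i=3 j=2: 9<12, i++
i=4 j=2: 10<12, i++
i=5 j=2: 11<12, i++
i=6 j=2: 15>12, j++

j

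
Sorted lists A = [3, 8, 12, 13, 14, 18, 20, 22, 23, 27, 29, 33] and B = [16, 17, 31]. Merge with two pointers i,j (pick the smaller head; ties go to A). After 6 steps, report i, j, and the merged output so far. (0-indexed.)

[i=0,j=0] A[i]=3<=B[j]=16 take 3 → i++
[i=1,j=0] A[i]=8<=B[j]=16 take 8 → i++
[i=2,j=0] A[i]=12<=B[j]=16 take 12 → i++
[i=3,j=0] A[i]=13<=B[j]=16 take 13 → i++
[i=4,j=0] A[i]=14<=B[j]=16 take 14 → i++
[i=5,j=0] A[i]=18>B[j]=16 take 16 → j++

i=5, j=1, merged so far=[3, 8, 12, 13, 14, 16]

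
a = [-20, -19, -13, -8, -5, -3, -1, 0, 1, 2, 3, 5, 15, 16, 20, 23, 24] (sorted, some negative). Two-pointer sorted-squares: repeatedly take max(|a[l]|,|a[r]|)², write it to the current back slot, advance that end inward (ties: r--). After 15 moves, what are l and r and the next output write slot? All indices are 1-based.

[1,17] |-20|<=|24| out[17]=576 → r--
[1,16] |-20|<=|23| out[16]=529 → r--
[1,15] |-20|<=|20| out[15]=400 → r--
[1,14] |-20|>|16| out[14]=400 → l++
[2,14] |-19|>|16| out[13]=361 → l++
[3,14] |-13|<=|16| out[12]=256 → r--
[3,13] |-13|<=|15| out[11]=225 → r--
[3,12] |-13|>|5| out[10]=169 → l++
[4,12] |-8|>|5| out[9]=64 → l++
[5,12] |-5|<=|5| out[8]=25 → r--
[5,11] |-5|>|3| out[7]=25 → l++
[6,11] |-3|<=|3| out[6]=9 → r--
[6,10] |-3|>|2| out[5]=9 → l++
[7,10] |-1|<=|2| out[4]=4 → r--
[7,9] |-1|<=|1| out[3]=1 → r--

l=7, r=8, next write slot=2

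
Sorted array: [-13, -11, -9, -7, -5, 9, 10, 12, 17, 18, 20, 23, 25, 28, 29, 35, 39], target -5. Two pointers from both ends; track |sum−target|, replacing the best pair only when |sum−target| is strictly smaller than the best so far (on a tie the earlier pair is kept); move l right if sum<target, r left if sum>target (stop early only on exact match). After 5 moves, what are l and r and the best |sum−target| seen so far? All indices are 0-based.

l=0, r=11, best |Δ|=17

[0,16] -13+39=26 d=31 * → r--
[0,15] -13+35=22 d=27 * → r--
[0,14] -13+29=16 d=21 * → r--
[0,13] -13+28=15 d=20 * → r--
[0,12] -13+25=12 d=17 * → r--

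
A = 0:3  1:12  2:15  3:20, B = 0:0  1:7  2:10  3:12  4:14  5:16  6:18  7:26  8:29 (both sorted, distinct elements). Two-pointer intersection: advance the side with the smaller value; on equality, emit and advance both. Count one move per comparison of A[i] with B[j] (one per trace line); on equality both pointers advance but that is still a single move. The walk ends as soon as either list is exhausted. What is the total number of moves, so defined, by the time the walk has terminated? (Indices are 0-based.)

i=0 j=0: 3>0, j++
i=0 j=1: 3<7, i++
i=1 j=1: 12>7, j++
i=1 j=2: 12>10, j++
i=1 j=3: 12==12 emit, i++,j++
i=2 j=4: 15>14, j++
i=2 j=5: 15<16, i++
i=3 j=5: 20>16, j++
i=3 j=6: 20>18, j++
i=3 j=7: 20<26, i++

10 moves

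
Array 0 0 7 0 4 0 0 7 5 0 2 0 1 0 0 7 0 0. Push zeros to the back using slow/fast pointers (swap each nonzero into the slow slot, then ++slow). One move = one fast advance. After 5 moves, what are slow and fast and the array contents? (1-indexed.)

slow=1 fast=1: a[fast]=0, fast++
slow=1 fast=2: a[fast]=0, fast++
slow=1 fast=3: a[fast]=7≠0 swap→a[1]=7, slow++,fast++
slow=2 fast=4: a[fast]=0, fast++
slow=2 fast=5: a[fast]=4≠0 swap→a[2]=4, slow++,fast++

slow=3, fast=6, a=[7, 4, 0, 0, 0, 0, 0, 7, 5, 0, 2, 0, 1, 0, 0, 7, 0, 0]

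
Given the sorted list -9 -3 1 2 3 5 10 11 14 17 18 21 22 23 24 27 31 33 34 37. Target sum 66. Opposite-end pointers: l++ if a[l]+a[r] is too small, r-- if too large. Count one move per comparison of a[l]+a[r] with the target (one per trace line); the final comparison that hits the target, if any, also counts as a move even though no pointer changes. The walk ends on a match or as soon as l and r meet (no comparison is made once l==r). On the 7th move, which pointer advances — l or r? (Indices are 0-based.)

l=0 r=19: -9+37=28 <66, l++
l=1 r=19: -3+37=34 <66, l++
l=2 r=19: 1+37=38 <66, l++
l=3 r=19: 2+37=39 <66, l++
l=4 r=19: 3+37=40 <66, l++
l=5 r=19: 5+37=42 <66, l++
l=6 r=19: 10+37=47 <66, l++

l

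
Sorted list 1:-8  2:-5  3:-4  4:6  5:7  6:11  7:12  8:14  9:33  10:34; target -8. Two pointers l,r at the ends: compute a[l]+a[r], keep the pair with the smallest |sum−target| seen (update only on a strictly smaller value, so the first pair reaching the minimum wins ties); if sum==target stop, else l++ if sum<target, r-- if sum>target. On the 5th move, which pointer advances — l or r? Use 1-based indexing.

[1,10] -8+34=26 d=34 * → r--
[1,9] -8+33=25 d=33 * → r--
[1,8] -8+14=6 d=14 * → r--
[1,7] -8+12=4 d=12 * → r--
[1,6] -8+11=3 d=11 * → r--

r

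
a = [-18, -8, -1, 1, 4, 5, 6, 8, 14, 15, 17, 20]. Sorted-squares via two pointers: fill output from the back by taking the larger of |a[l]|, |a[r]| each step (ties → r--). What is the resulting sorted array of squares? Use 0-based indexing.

l=0 r=11: |-18|<=|20| out[11]=400, r--
l=0 r=10: |-18|>|17| out[10]=324, l++
l=1 r=10: |-8|<=|17| out[9]=289, r--
l=1 r=9: |-8|<=|15| out[8]=225, r--
l=1 r=8: |-8|<=|14| out[7]=196, r--
l=1 r=7: |-8|<=|8| out[6]=64, r--
l=1 r=6: |-8|>|6| out[5]=64, l++
l=2 r=6: |-1|<=|6| out[4]=36, r--
l=2 r=5: |-1|<=|5| out[3]=25, r--
l=2 r=4: |-1|<=|4| out[2]=16, r--
l=2 r=3: |-1|<=|1| out[1]=1, r--
l=2 r=2: |-1|<=|-1| out[0]=1, r--

[1, 1, 16, 25, 36, 64, 64, 196, 225, 289, 324, 400]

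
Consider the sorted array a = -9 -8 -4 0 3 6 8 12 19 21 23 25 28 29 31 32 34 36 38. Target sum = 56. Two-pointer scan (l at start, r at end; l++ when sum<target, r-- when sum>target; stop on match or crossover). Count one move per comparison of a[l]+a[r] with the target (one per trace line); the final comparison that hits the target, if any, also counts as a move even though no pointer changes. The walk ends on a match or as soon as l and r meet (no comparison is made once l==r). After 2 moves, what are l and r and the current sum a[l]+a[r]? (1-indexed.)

l=1 r=19: -9+38=29 <56, l++
l=2 r=19: -8+38=30 <56, l++

l=3, r=19, sum=34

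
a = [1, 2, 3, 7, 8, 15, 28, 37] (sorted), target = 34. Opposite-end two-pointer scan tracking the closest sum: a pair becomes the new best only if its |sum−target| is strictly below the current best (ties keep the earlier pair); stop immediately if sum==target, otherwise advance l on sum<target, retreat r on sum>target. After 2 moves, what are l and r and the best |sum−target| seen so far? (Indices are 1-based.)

[1,8] 1+37=38 d=4 * → r--
[1,7] 1+28=29 d=5 → l++

l=2, r=7, best |Δ|=4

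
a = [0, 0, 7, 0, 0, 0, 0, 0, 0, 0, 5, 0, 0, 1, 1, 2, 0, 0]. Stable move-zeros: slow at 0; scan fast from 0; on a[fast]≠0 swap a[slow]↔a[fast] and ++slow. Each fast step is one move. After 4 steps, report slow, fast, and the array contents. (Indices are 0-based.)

slow=1, fast=4, a=[7, 0, 0, 0, 0, 0, 0, 0, 0, 0, 5, 0, 0, 1, 1, 2, 0, 0]

slow=0 fast=0: a[fast]=0, fast++
slow=0 fast=1: a[fast]=0, fast++
slow=0 fast=2: a[fast]=7≠0 swap→a[0]=7, slow++,fast++
slow=1 fast=3: a[fast]=0, fast++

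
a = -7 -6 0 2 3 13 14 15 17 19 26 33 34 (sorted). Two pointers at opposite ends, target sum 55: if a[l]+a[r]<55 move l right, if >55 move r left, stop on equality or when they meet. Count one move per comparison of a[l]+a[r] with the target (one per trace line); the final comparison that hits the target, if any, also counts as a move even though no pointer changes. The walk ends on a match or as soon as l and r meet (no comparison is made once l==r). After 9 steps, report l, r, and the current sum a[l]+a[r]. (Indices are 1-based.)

l=10, r=13, sum=53

l=1 r=13: -7+34=27 <55, l++
l=2 r=13: -6+34=28 <55, l++
l=3 r=13: 0+34=34 <55, l++
l=4 r=13: 2+34=36 <55, l++
l=5 r=13: 3+34=37 <55, l++
l=6 r=13: 13+34=47 <55, l++
l=7 r=13: 14+34=48 <55, l++
l=8 r=13: 15+34=49 <55, l++
l=9 r=13: 17+34=51 <55, l++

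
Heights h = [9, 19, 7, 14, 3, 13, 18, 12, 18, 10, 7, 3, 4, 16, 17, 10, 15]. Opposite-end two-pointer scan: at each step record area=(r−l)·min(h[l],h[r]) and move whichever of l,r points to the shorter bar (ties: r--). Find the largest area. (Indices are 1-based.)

[1,17] min(9,15)*16=144 best=144 * → l++
[2,17] min(19,15)*15=225 best=225 * → r--
[2,16] min(19,10)*14=140 best=225 → r--
[2,15] min(19,17)*13=221 best=225 → r--
[2,14] min(19,16)*12=192 best=225 → r--
[2,13] min(19,4)*11=44 best=225 → r--
[2,12] min(19,3)*10=30 best=225 → r--
[2,11] min(19,7)*9=63 best=225 → r--
[2,10] min(19,10)*8=80 best=225 → r--
[2,9] min(19,18)*7=126 best=225 → r--
[2,8] min(19,12)*6=72 best=225 → r--
[2,7] min(19,18)*5=90 best=225 → r--
[2,6] min(19,13)*4=52 best=225 → r--
[2,5] min(19,3)*3=9 best=225 → r--
[2,4] min(19,14)*2=28 best=225 → r--
[2,3] min(19,7)*1=7 best=225 → r--

max area = 225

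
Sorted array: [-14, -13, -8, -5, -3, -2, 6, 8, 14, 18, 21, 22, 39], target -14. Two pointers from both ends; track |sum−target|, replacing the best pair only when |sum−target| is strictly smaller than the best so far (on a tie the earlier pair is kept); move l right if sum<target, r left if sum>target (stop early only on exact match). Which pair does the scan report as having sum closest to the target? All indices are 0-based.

pair (-13, -2) with sum -15 (|Δ|=1)

l=0 r=12: -14+39=25 d=39 *, r--
l=0 r=11: -14+22=8 d=22 *, r--
l=0 r=10: -14+21=7 d=21 *, r--
l=0 r=9: -14+18=4 d=18 *, r--
l=0 r=8: -14+14=0 d=14 *, r--
l=0 r=7: -14+8=-6 d=8 *, r--
l=0 r=6: -14+6=-8 d=6 *, r--
l=0 r=5: -14+-2=-16 d=2 *, l++
l=1 r=5: -13+-2=-15 d=1 *, l++
l=2 r=5: -8+-2=-10 d=4, r--
l=2 r=4: -8+-3=-11 d=3, r--
l=2 r=3: -8+-5=-13 d=1, r--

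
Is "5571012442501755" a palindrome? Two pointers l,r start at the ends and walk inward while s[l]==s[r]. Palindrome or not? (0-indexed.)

l=0 r=15: '5'=='5', l++,r--
l=1 r=14: '5'=='5', l++,r--
l=2 r=13: '7'=='7', l++,r--
l=3 r=12: '1'=='1', l++,r--
l=4 r=11: '0'=='0', l++,r--
l=5 r=10: '1'!='5', stop

not a palindrome (mismatch at 5,10)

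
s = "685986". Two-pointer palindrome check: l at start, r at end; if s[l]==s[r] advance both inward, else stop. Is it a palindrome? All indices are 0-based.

l=0 r=5: '6'=='6', l++,r--
l=1 r=4: '8'=='8', l++,r--
l=2 r=3: '5'!='9', stop

not a palindrome (mismatch at 2,3)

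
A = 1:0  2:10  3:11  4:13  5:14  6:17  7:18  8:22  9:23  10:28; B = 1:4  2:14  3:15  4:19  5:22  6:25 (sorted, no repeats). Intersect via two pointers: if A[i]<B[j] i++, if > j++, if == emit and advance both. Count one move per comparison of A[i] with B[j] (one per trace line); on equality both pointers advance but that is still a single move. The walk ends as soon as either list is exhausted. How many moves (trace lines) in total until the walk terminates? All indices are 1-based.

i=1 j=1: 0<4, i++
i=2 j=1: 10>4, j++
i=2 j=2: 10<14, i++
i=3 j=2: 11<14, i++
i=4 j=2: 13<14, i++
i=5 j=2: 14==14 emit, i++,j++
i=6 j=3: 17>15, j++
i=6 j=4: 17<19, i++
i=7 j=4: 18<19, i++
i=8 j=4: 22>19, j++
i=8 j=5: 22==22 emit, i++,j++
i=9 j=6: 23<25, i++
i=10 j=6: 28>25, j++

13 moves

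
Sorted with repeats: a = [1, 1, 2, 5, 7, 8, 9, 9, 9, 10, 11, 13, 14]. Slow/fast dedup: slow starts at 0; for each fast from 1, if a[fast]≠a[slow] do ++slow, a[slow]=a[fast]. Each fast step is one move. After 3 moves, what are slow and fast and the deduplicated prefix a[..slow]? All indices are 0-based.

slow=2, fast=4, prefix=[1, 2, 5]

slow=0 fast=1: a[fast]=1=a[slow] dup, fast++
slow=0 fast=2: a[fast]=2≠a[slow]=1 write a[1]=2, slow++,fast++
slow=1 fast=3: a[fast]=5≠a[slow]=2 write a[2]=5, slow++,fast++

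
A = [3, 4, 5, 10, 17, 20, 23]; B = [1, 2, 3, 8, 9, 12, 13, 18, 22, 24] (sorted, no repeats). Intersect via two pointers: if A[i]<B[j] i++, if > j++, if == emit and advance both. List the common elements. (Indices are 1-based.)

[i=1,j=1] 3>1 → j++
[i=1,j=2] 3>2 → j++
[i=1,j=3] 3==3 emit → i++,j++
[i=2,j=4] 4<8 → i++
[i=3,j=4] 5<8 → i++
[i=4,j=4] 10>8 → j++
[i=4,j=5] 10>9 → j++
[i=4,j=6] 10<12 → i++
[i=5,j=6] 17>12 → j++
[i=5,j=7] 17>13 → j++
[i=5,j=8] 17<18 → i++
[i=6,j=8] 20>18 → j++
[i=6,j=9] 20<22 → i++
[i=7,j=9] 23>22 → j++
[i=7,j=10] 23<24 → i++

intersection = [3]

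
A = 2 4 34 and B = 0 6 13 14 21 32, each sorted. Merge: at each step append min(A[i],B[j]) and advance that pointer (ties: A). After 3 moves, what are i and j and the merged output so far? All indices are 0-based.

i=2, j=1, merged so far=[0, 2, 4]

[i=0,j=0] A[i]=2>B[j]=0 take 0 → j++
[i=0,j=1] A[i]=2<=B[j]=6 take 2 → i++
[i=1,j=1] A[i]=4<=B[j]=6 take 4 → i++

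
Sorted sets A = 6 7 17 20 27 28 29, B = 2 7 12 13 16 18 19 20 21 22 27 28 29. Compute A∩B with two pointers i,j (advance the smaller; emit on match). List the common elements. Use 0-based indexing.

intersection = [7, 20, 27, 28, 29]

[i=0,j=0] 6>2 → j++
[i=0,j=1] 6<7 → i++
[i=1,j=1] 7==7 emit → i++,j++
[i=2,j=2] 17>12 → j++
[i=2,j=3] 17>13 → j++
[i=2,j=4] 17>16 → j++
[i=2,j=5] 17<18 → i++
[i=3,j=5] 20>18 → j++
[i=3,j=6] 20>19 → j++
[i=3,j=7] 20==20 emit → i++,j++
[i=4,j=8] 27>21 → j++
[i=4,j=9] 27>22 → j++
[i=4,j=10] 27==27 emit → i++,j++
[i=5,j=11] 28==28 emit → i++,j++
[i=6,j=12] 29==29 emit → i++,j++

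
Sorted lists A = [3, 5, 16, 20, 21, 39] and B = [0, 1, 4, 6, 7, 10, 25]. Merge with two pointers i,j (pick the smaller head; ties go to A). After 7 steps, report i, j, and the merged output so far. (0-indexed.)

i=0 j=0: A[i]=3>B[j]=0 take 0, j++
i=0 j=1: A[i]=3>B[j]=1 take 1, j++
i=0 j=2: A[i]=3<=B[j]=4 take 3, i++
i=1 j=2: A[i]=5>B[j]=4 take 4, j++
i=1 j=3: A[i]=5<=B[j]=6 take 5, i++
i=2 j=3: A[i]=16>B[j]=6 take 6, j++
i=2 j=4: A[i]=16>B[j]=7 take 7, j++

i=2, j=5, merged so far=[0, 1, 3, 4, 5, 6, 7]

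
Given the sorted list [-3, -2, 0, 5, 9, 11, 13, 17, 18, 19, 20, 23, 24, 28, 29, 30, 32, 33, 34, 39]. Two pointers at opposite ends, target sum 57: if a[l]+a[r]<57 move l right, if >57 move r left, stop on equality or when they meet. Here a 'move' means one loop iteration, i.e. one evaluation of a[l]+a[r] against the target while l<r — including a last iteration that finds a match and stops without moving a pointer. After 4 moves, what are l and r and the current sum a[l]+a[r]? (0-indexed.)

l=0 r=19: -3+39=36 <57, l++
l=1 r=19: -2+39=37 <57, l++
l=2 r=19: 0+39=39 <57, l++
l=3 r=19: 5+39=44 <57, l++

l=4, r=19, sum=48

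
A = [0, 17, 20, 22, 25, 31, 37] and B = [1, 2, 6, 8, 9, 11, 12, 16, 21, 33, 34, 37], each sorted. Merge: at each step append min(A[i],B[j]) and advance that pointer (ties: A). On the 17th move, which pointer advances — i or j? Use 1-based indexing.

i=1 j=1: A[i]=0<=B[j]=1 take 0, i++
i=2 j=1: A[i]=17>B[j]=1 take 1, j++
i=2 j=2: A[i]=17>B[j]=2 take 2, j++
i=2 j=3: A[i]=17>B[j]=6 take 6, j++
i=2 j=4: A[i]=17>B[j]=8 take 8, j++
i=2 j=5: A[i]=17>B[j]=9 take 9, j++
i=2 j=6: A[i]=17>B[j]=11 take 11, j++
i=2 j=7: A[i]=17>B[j]=12 take 12, j++
i=2 j=8: A[i]=17>B[j]=16 take 16, j++
i=2 j=9: A[i]=17<=B[j]=21 take 17, i++
i=3 j=9: A[i]=20<=B[j]=21 take 20, i++
i=4 j=9: A[i]=22>B[j]=21 take 21, j++
i=4 j=10: A[i]=22<=B[j]=33 take 22, i++
i=5 j=10: A[i]=25<=B[j]=33 take 25, i++
i=6 j=10: A[i]=31<=B[j]=33 take 31, i++
i=7 j=10: A[i]=37>B[j]=33 take 33, j++
i=7 j=11: A[i]=37>B[j]=34 take 34, j++

j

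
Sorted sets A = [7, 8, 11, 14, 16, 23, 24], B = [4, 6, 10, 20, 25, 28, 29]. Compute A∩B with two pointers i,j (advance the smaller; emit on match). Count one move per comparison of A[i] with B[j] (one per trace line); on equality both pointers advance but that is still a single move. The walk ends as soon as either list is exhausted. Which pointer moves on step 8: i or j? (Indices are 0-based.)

i

i=0 j=0: 7>4, j++
i=0 j=1: 7>6, j++
i=0 j=2: 7<10, i++
i=1 j=2: 8<10, i++
i=2 j=2: 11>10, j++
i=2 j=3: 11<20, i++
i=3 j=3: 14<20, i++
i=4 j=3: 16<20, i++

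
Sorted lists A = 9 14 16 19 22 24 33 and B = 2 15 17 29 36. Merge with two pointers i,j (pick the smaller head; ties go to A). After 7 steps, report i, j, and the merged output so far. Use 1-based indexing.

i=5, j=4, merged so far=[2, 9, 14, 15, 16, 17, 19]

[i=1,j=1] A[i]=9>B[j]=2 take 2 → j++
[i=1,j=2] A[i]=9<=B[j]=15 take 9 → i++
[i=2,j=2] A[i]=14<=B[j]=15 take 14 → i++
[i=3,j=2] A[i]=16>B[j]=15 take 15 → j++
[i=3,j=3] A[i]=16<=B[j]=17 take 16 → i++
[i=4,j=3] A[i]=19>B[j]=17 take 17 → j++
[i=4,j=4] A[i]=19<=B[j]=29 take 19 → i++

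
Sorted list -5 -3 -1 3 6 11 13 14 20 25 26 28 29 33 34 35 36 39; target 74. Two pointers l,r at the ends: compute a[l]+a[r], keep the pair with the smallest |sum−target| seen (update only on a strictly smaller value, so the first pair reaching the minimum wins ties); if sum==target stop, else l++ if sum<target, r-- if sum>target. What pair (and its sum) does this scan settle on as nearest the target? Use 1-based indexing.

[1,18] -5+39=34 d=40 * → l++
[2,18] -3+39=36 d=38 * → l++
[3,18] -1+39=38 d=36 * → l++
[4,18] 3+39=42 d=32 * → l++
[5,18] 6+39=45 d=29 * → l++
[6,18] 11+39=50 d=24 * → l++
[7,18] 13+39=52 d=22 * → l++
[8,18] 14+39=53 d=21 * → l++
[9,18] 20+39=59 d=15 * → l++
[10,18] 25+39=64 d=10 * → l++
[11,18] 26+39=65 d=9 * → l++
[12,18] 28+39=67 d=7 * → l++
[13,18] 29+39=68 d=6 * → l++
[14,18] 33+39=72 d=2 * → l++
[15,18] 34+39=73 d=1 * → l++
[16,18] 35+39=74 d=0 * → stop

pair (35, 39) with sum 74 (|Δ|=0)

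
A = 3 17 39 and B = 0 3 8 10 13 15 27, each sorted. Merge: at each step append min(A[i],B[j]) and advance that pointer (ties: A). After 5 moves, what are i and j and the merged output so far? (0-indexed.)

i=1, j=4, merged so far=[0, 3, 3, 8, 10]

i=0 j=0: A[i]=3>B[j]=0 take 0, j++
i=0 j=1: A[i]=3<=B[j]=3 take 3, i++
i=1 j=1: A[i]=17>B[j]=3 take 3, j++
i=1 j=2: A[i]=17>B[j]=8 take 8, j++
i=1 j=3: A[i]=17>B[j]=10 take 10, j++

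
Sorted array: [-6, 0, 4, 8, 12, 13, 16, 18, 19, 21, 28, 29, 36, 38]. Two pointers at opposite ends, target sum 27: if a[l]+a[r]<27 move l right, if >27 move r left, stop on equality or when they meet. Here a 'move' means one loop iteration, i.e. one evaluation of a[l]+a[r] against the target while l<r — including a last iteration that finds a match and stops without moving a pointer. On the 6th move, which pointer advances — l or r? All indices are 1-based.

l=1 r=14: -6+38=32 >27, r--
l=1 r=13: -6+36=30 >27, r--
l=1 r=12: -6+29=23 <27, l++
l=2 r=12: 0+29=29 >27, r--
l=2 r=11: 0+28=28 >27, r--
l=2 r=10: 0+21=21 <27, l++

l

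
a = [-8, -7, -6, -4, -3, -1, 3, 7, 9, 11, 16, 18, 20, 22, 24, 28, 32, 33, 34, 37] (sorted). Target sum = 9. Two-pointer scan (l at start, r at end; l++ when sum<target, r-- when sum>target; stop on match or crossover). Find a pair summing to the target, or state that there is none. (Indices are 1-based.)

(-7, 16)

l=1 r=20: -8+37=29 >9, r--
l=1 r=19: -8+34=26 >9, r--
l=1 r=18: -8+33=25 >9, r--
l=1 r=17: -8+32=24 >9, r--
l=1 r=16: -8+28=20 >9, r--
l=1 r=15: -8+24=16 >9, r--
l=1 r=14: -8+22=14 >9, r--
l=1 r=13: -8+20=12 >9, r--
l=1 r=12: -8+18=10 >9, r--
l=1 r=11: -8+16=8 <9, l++
l=2 r=11: -7+16=9, found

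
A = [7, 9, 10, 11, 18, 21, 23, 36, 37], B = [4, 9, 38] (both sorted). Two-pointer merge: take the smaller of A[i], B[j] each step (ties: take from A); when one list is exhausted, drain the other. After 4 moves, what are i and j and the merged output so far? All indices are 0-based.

i=2, j=2, merged so far=[4, 7, 9, 9]

[i=0,j=0] A[i]=7>B[j]=4 take 4 → j++
[i=0,j=1] A[i]=7<=B[j]=9 take 7 → i++
[i=1,j=1] A[i]=9<=B[j]=9 take 9 → i++
[i=2,j=1] A[i]=10>B[j]=9 take 9 → j++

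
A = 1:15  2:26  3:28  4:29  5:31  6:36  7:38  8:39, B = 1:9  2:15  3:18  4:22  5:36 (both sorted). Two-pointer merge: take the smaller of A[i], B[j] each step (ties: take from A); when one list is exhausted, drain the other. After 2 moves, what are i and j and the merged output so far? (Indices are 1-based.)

i=2, j=2, merged so far=[9, 15]

[i=1,j=1] A[i]=15>B[j]=9 take 9 → j++
[i=1,j=2] A[i]=15<=B[j]=15 take 15 → i++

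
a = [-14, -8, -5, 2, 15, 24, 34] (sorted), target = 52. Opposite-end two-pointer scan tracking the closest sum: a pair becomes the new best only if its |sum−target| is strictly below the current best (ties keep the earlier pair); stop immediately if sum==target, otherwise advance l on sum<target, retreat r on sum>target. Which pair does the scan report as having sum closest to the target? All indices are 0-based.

pair (15, 34) with sum 49 (|Δ|=3)

[0,6] -14+34=20 d=32 * → l++
[1,6] -8+34=26 d=26 * → l++
[2,6] -5+34=29 d=23 * → l++
[3,6] 2+34=36 d=16 * → l++
[4,6] 15+34=49 d=3 * → l++
[5,6] 24+34=58 d=6 → r--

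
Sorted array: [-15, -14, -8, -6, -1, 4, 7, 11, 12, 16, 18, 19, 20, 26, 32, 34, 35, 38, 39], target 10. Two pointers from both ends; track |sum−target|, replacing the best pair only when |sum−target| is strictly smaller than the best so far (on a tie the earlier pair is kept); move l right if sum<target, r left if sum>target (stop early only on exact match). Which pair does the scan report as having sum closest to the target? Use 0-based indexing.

[0,18] -15+39=24 d=14 * → r--
[0,17] -15+38=23 d=13 * → r--
[0,16] -15+35=20 d=10 * → r--
[0,15] -15+34=19 d=9 * → r--
[0,14] -15+32=17 d=7 * → r--
[0,13] -15+26=11 d=1 * → r--
[0,12] -15+20=5 d=5 → l++
[1,12] -14+20=6 d=4 → l++
[2,12] -8+20=12 d=2 → r--
[2,11] -8+19=11 d=1 → r--
[2,10] -8+18=10 d=0 * → stop

pair (-8, 18) with sum 10 (|Δ|=0)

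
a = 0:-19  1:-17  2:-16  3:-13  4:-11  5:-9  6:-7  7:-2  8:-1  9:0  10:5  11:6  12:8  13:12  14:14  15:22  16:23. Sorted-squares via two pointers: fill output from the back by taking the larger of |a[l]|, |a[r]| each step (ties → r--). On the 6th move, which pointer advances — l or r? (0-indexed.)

[0,16] |-19|<=|23| out[16]=529 → r--
[0,15] |-19|<=|22| out[15]=484 → r--
[0,14] |-19|>|14| out[14]=361 → l++
[1,14] |-17|>|14| out[13]=289 → l++
[2,14] |-16|>|14| out[12]=256 → l++
[3,14] |-13|<=|14| out[11]=196 → r--

r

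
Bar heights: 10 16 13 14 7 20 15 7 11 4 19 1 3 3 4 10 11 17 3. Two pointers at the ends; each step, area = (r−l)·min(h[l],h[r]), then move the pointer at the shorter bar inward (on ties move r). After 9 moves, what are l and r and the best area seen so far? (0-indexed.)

[0,18] min(10,3)*18=54 best=54 * → r--
[0,17] min(10,17)*17=170 best=170 * → l++
[1,17] min(16,17)*16=256 best=256 * → l++
[2,17] min(13,17)*15=195 best=256 → l++
[3,17] min(14,17)*14=196 best=256 → l++
[4,17] min(7,17)*13=91 best=256 → l++
[5,17] min(20,17)*12=204 best=256 → r--
[5,16] min(20,11)*11=121 best=256 → r--
[5,15] min(20,10)*10=100 best=256 → r--

l=5, r=14, best area=256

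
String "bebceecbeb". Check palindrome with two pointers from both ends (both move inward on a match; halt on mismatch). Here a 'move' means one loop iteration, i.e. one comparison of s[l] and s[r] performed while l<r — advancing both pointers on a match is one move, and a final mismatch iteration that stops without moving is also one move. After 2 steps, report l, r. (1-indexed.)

l=3, r=8

[1,10] 'b'=='b' → l++,r--
[2,9] 'e'=='e' → l++,r--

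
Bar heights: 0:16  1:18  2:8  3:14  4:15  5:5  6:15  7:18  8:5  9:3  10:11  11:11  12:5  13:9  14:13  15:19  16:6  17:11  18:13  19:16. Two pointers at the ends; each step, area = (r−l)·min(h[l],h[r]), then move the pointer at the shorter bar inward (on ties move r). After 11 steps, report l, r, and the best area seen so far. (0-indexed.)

l=7, r=15, best area=304

[0,19] min(16,16)*19=304 best=304 * → r--
[0,18] min(16,13)*18=234 best=304 → r--
[0,17] min(16,11)*17=187 best=304 → r--
[0,16] min(16,6)*16=96 best=304 → r--
[0,15] min(16,19)*15=240 best=304 → l++
[1,15] min(18,19)*14=252 best=304 → l++
[2,15] min(8,19)*13=104 best=304 → l++
[3,15] min(14,19)*12=168 best=304 → l++
[4,15] min(15,19)*11=165 best=304 → l++
[5,15] min(5,19)*10=50 best=304 → l++
[6,15] min(15,19)*9=135 best=304 → l++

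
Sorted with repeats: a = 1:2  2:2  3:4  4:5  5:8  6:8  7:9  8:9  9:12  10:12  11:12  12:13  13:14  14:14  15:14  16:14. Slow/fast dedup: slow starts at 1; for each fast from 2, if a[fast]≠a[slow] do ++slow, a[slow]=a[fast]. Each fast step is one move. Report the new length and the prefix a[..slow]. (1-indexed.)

slow=1 fast=2: a[fast]=2=a[slow] dup, fast++
slow=1 fast=3: a[fast]=4≠a[slow]=2 write a[2]=4, slow++,fast++
slow=2 fast=4: a[fast]=5≠a[slow]=4 write a[3]=5, slow++,fast++
slow=3 fast=5: a[fast]=8≠a[slow]=5 write a[4]=8, slow++,fast++
slow=4 fast=6: a[fast]=8=a[slow] dup, fast++
slow=4 fast=7: a[fast]=9≠a[slow]=8 write a[5]=9, slow++,fast++
slow=5 fast=8: a[fast]=9=a[slow] dup, fast++
slow=5 fast=9: a[fast]=12≠a[slow]=9 write a[6]=12, slow++,fast++
slow=6 fast=10: a[fast]=12=a[slow] dup, fast++
slow=6 fast=11: a[fast]=12=a[slow] dup, fast++
slow=6 fast=12: a[fast]=13≠a[slow]=12 write a[7]=13, slow++,fast++
slow=7 fast=13: a[fast]=14≠a[slow]=13 write a[8]=14, slow++,fast++
slow=8 fast=14: a[fast]=14=a[slow] dup, fast++
slow=8 fast=15: a[fast]=14=a[slow] dup, fast++
slow=8 fast=16: a[fast]=14=a[slow] dup, fast++

length 8; prefix = [2, 4, 5, 8, 9, 12, 13, 14]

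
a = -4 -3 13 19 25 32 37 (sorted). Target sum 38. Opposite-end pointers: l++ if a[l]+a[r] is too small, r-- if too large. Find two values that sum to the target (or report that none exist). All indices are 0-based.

(13, 25)

[0,6] -4+37=33 <38 → l++
[1,6] -3+37=34 <38 → l++
[2,6] 13+37=50 >38 → r--
[2,5] 13+32=45 >38 → r--
[2,4] 13+25=38 → found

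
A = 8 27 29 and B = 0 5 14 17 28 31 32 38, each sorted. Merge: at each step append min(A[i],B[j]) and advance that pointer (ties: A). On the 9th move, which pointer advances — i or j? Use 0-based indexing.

j

[i=0,j=0] A[i]=8>B[j]=0 take 0 → j++
[i=0,j=1] A[i]=8>B[j]=5 take 5 → j++
[i=0,j=2] A[i]=8<=B[j]=14 take 8 → i++
[i=1,j=2] A[i]=27>B[j]=14 take 14 → j++
[i=1,j=3] A[i]=27>B[j]=17 take 17 → j++
[i=1,j=4] A[i]=27<=B[j]=28 take 27 → i++
[i=2,j=4] A[i]=29>B[j]=28 take 28 → j++
[i=2,j=5] A[i]=29<=B[j]=31 take 29 → i++
[i=3,j=5] A done, take B[j]=31 → j++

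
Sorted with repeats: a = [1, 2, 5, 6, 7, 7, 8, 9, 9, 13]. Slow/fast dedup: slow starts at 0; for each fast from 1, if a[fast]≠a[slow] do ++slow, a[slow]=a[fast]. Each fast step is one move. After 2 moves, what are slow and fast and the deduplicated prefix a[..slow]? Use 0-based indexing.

(s=0,f=1) a[fast]=2≠a[slow]=1 write a[1]=2 → slow++,fast++
(s=1,f=2) a[fast]=5≠a[slow]=2 write a[2]=5 → slow++,fast++

slow=2, fast=3, prefix=[1, 2, 5]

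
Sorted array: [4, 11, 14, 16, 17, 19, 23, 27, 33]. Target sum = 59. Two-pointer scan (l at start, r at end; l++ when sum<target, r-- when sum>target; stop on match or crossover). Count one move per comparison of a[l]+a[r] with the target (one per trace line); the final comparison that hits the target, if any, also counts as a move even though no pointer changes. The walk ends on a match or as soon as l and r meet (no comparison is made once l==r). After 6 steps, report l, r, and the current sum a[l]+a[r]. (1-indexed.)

l=1 r=9: 4+33=37 <59, l++
l=2 r=9: 11+33=44 <59, l++
l=3 r=9: 14+33=47 <59, l++
l=4 r=9: 16+33=49 <59, l++
l=5 r=9: 17+33=50 <59, l++
l=6 r=9: 19+33=52 <59, l++

l=7, r=9, sum=56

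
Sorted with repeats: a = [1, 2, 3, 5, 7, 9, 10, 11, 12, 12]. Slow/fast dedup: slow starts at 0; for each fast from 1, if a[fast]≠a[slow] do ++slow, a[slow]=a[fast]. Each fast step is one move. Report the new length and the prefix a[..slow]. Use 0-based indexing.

slow=0 fast=1: a[fast]=2≠a[slow]=1 write a[1]=2, slow++,fast++
slow=1 fast=2: a[fast]=3≠a[slow]=2 write a[2]=3, slow++,fast++
slow=2 fast=3: a[fast]=5≠a[slow]=3 write a[3]=5, slow++,fast++
slow=3 fast=4: a[fast]=7≠a[slow]=5 write a[4]=7, slow++,fast++
slow=4 fast=5: a[fast]=9≠a[slow]=7 write a[5]=9, slow++,fast++
slow=5 fast=6: a[fast]=10≠a[slow]=9 write a[6]=10, slow++,fast++
slow=6 fast=7: a[fast]=11≠a[slow]=10 write a[7]=11, slow++,fast++
slow=7 fast=8: a[fast]=12≠a[slow]=11 write a[8]=12, slow++,fast++
slow=8 fast=9: a[fast]=12=a[slow] dup, fast++

length 9; prefix = [1, 2, 3, 5, 7, 9, 10, 11, 12]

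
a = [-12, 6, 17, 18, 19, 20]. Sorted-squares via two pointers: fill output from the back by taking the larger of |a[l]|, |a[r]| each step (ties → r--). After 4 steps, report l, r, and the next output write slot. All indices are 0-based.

l=0 r=5: |-12|<=|20| out[5]=400, r--
l=0 r=4: |-12|<=|19| out[4]=361, r--
l=0 r=3: |-12|<=|18| out[3]=324, r--
l=0 r=2: |-12|<=|17| out[2]=289, r--

l=0, r=1, next write slot=1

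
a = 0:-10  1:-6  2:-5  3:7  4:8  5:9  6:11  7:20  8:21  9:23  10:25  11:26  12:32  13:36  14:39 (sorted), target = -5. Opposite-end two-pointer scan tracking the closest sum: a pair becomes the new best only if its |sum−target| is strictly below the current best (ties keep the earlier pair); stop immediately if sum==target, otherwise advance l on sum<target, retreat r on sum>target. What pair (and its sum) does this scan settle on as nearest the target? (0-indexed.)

pair (-10, 7) with sum -3 (|Δ|=2)

l=0 r=14: -10+39=29 d=34 *, r--
l=0 r=13: -10+36=26 d=31 *, r--
l=0 r=12: -10+32=22 d=27 *, r--
l=0 r=11: -10+26=16 d=21 *, r--
l=0 r=10: -10+25=15 d=20 *, r--
l=0 r=9: -10+23=13 d=18 *, r--
l=0 r=8: -10+21=11 d=16 *, r--
l=0 r=7: -10+20=10 d=15 *, r--
l=0 r=6: -10+11=1 d=6 *, r--
l=0 r=5: -10+9=-1 d=4 *, r--
l=0 r=4: -10+8=-2 d=3 *, r--
l=0 r=3: -10+7=-3 d=2 *, r--
l=0 r=2: -10+-5=-15 d=10, l++
l=1 r=2: -6+-5=-11 d=6, l++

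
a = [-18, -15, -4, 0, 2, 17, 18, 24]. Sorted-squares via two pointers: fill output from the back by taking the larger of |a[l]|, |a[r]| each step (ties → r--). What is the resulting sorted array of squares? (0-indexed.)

[0,7] |-18|<=|24| out[7]=576 → r--
[0,6] |-18|<=|18| out[6]=324 → r--
[0,5] |-18|>|17| out[5]=324 → l++
[1,5] |-15|<=|17| out[4]=289 → r--
[1,4] |-15|>|2| out[3]=225 → l++
[2,4] |-4|>|2| out[2]=16 → l++
[3,4] |0|<=|2| out[1]=4 → r--
[3,3] |0|<=|0| out[0]=0 → r--

[0, 4, 16, 225, 289, 324, 324, 576]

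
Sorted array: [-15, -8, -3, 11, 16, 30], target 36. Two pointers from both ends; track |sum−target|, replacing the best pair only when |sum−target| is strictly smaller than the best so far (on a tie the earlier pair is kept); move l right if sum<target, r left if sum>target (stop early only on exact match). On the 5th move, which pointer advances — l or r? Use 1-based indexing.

l=1 r=6: -15+30=15 d=21 *, l++
l=2 r=6: -8+30=22 d=14 *, l++
l=3 r=6: -3+30=27 d=9 *, l++
l=4 r=6: 11+30=41 d=5 *, r--
l=4 r=5: 11+16=27 d=9, l++

l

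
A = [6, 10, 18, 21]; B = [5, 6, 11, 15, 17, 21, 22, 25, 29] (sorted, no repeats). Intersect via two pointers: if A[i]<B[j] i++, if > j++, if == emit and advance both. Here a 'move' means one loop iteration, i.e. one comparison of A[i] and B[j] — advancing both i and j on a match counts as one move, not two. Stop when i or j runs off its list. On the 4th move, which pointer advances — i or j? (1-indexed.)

[i=1,j=1] 6>5 → j++
[i=1,j=2] 6==6 emit → i++,j++
[i=2,j=3] 10<11 → i++
[i=3,j=3] 18>11 → j++

j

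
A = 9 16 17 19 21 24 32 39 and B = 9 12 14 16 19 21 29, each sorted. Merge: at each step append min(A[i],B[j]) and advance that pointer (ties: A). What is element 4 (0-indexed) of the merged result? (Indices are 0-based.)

[i=0,j=0] A[i]=9<=B[j]=9 take 9 → i++
[i=1,j=0] A[i]=16>B[j]=9 take 9 → j++
[i=1,j=1] A[i]=16>B[j]=12 take 12 → j++
[i=1,j=2] A[i]=16>B[j]=14 take 14 → j++
[i=1,j=3] A[i]=16<=B[j]=16 take 16 → i++
[i=2,j=3] A[i]=17>B[j]=16 take 16 → j++
[i=2,j=4] A[i]=17<=B[j]=19 take 17 → i++
[i=3,j=4] A[i]=19<=B[j]=19 take 19 → i++
[i=4,j=4] A[i]=21>B[j]=19 take 19 → j++
[i=4,j=5] A[i]=21<=B[j]=21 take 21 → i++
[i=5,j=5] A[i]=24>B[j]=21 take 21 → j++
[i=5,j=6] A[i]=24<=B[j]=29 take 24 → i++
[i=6,j=6] A[i]=32>B[j]=29 take 29 → j++
[i=6,j=7] B done, take A[i]=32 → i++
[i=7,j=7] B done, take A[i]=39 → i++

merged[4] = 16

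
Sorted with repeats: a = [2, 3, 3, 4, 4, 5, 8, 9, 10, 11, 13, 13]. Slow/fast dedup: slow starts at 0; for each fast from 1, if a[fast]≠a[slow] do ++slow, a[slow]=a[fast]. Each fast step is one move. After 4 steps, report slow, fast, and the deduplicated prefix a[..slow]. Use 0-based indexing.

slow=2, fast=5, prefix=[2, 3, 4]

(s=0,f=1) a[fast]=3≠a[slow]=2 write a[1]=3 → slow++,fast++
(s=1,f=2) a[fast]=3=a[slow] dup → fast++
(s=1,f=3) a[fast]=4≠a[slow]=3 write a[2]=4 → slow++,fast++
(s=2,f=4) a[fast]=4=a[slow] dup → fast++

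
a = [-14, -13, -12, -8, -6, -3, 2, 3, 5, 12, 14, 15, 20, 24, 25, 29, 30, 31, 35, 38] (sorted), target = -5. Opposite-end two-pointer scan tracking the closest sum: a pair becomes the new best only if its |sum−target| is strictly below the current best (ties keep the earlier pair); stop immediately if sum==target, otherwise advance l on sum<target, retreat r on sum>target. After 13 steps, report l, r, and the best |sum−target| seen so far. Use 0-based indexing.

[0,19] -14+38=24 d=29 * → r--
[0,18] -14+35=21 d=26 * → r--
[0,17] -14+31=17 d=22 * → r--
[0,16] -14+30=16 d=21 * → r--
[0,15] -14+29=15 d=20 * → r--
[0,14] -14+25=11 d=16 * → r--
[0,13] -14+24=10 d=15 * → r--
[0,12] -14+20=6 d=11 * → r--
[0,11] -14+15=1 d=6 * → r--
[0,10] -14+14=0 d=5 * → r--
[0,9] -14+12=-2 d=3 * → r--
[0,8] -14+5=-9 d=4 → l++
[1,8] -13+5=-8 d=3 → l++

l=2, r=8, best |Δ|=3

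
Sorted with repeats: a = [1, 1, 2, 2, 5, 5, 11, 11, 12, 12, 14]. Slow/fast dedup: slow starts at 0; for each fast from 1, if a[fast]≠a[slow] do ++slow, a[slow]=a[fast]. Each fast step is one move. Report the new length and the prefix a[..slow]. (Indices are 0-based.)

(s=0,f=1) a[fast]=1=a[slow] dup → fast++
(s=0,f=2) a[fast]=2≠a[slow]=1 write a[1]=2 → slow++,fast++
(s=1,f=3) a[fast]=2=a[slow] dup → fast++
(s=1,f=4) a[fast]=5≠a[slow]=2 write a[2]=5 → slow++,fast++
(s=2,f=5) a[fast]=5=a[slow] dup → fast++
(s=2,f=6) a[fast]=11≠a[slow]=5 write a[3]=11 → slow++,fast++
(s=3,f=7) a[fast]=11=a[slow] dup → fast++
(s=3,f=8) a[fast]=12≠a[slow]=11 write a[4]=12 → slow++,fast++
(s=4,f=9) a[fast]=12=a[slow] dup → fast++
(s=4,f=10) a[fast]=14≠a[slow]=12 write a[5]=14 → slow++,fast++

length 6; prefix = [1, 2, 5, 11, 12, 14]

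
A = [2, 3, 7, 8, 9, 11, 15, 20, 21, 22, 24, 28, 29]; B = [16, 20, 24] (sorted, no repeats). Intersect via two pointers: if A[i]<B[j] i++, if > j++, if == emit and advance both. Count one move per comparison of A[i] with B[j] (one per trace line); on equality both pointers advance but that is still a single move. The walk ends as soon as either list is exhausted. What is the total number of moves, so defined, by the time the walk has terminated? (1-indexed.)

[i=1,j=1] 2<16 → i++
[i=2,j=1] 3<16 → i++
[i=3,j=1] 7<16 → i++
[i=4,j=1] 8<16 → i++
[i=5,j=1] 9<16 → i++
[i=6,j=1] 11<16 → i++
[i=7,j=1] 15<16 → i++
[i=8,j=1] 20>16 → j++
[i=8,j=2] 20==20 emit → i++,j++
[i=9,j=3] 21<24 → i++
[i=10,j=3] 22<24 → i++
[i=11,j=3] 24==24 emit → i++,j++

12 moves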